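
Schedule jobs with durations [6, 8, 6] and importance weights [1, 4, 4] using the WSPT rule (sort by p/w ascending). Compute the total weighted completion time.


Compute p/w ratios and sort ascending (WSPT): [(6, 4), (8, 4), (6, 1)]
Compute weighted completion times:
  Job (p=6,w=4): C=6, w*C=4*6=24
  Job (p=8,w=4): C=14, w*C=4*14=56
  Job (p=6,w=1): C=20, w*C=1*20=20
Total weighted completion time = 100

100


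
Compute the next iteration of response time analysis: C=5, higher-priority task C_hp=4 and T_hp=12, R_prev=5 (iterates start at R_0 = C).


R_next = C + ceil(R_prev / T_hp) * C_hp
ceil(5 / 12) = ceil(0.4167) = 1
Interference = 1 * 4 = 4
R_next = 5 + 4 = 9

9


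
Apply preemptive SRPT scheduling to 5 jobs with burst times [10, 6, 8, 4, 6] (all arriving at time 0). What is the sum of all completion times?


Since all jobs arrive at t=0, SRPT equals SPT ordering.
SPT order: [4, 6, 6, 8, 10]
Completion times:
  Job 1: p=4, C=4
  Job 2: p=6, C=10
  Job 3: p=6, C=16
  Job 4: p=8, C=24
  Job 5: p=10, C=34
Total completion time = 4 + 10 + 16 + 24 + 34 = 88

88


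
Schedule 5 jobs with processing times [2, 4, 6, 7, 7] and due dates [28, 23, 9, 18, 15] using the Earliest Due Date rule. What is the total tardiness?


Sort by due date (EDD order): [(6, 9), (7, 15), (7, 18), (4, 23), (2, 28)]
Compute completion times and tardiness:
  Job 1: p=6, d=9, C=6, tardiness=max(0,6-9)=0
  Job 2: p=7, d=15, C=13, tardiness=max(0,13-15)=0
  Job 3: p=7, d=18, C=20, tardiness=max(0,20-18)=2
  Job 4: p=4, d=23, C=24, tardiness=max(0,24-23)=1
  Job 5: p=2, d=28, C=26, tardiness=max(0,26-28)=0
Total tardiness = 3

3


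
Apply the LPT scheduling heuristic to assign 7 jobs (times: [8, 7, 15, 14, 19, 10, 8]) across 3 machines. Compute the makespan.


Sort jobs in decreasing order (LPT): [19, 15, 14, 10, 8, 8, 7]
Assign each job to the least loaded machine:
  Machine 1: jobs [19, 8], load = 27
  Machine 2: jobs [15, 8, 7], load = 30
  Machine 3: jobs [14, 10], load = 24
Makespan = max load = 30

30


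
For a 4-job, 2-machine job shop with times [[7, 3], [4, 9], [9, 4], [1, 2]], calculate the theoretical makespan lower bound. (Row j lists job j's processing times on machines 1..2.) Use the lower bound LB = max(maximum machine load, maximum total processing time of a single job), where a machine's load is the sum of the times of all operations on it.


Machine loads:
  Machine 1: 7 + 4 + 9 + 1 = 21
  Machine 2: 3 + 9 + 4 + 2 = 18
Max machine load = 21
Job totals:
  Job 1: 10
  Job 2: 13
  Job 3: 13
  Job 4: 3
Max job total = 13
Lower bound = max(21, 13) = 21

21


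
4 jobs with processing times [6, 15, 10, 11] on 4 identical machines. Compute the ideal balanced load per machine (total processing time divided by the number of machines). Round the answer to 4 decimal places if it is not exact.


Total processing time = 6 + 15 + 10 + 11 = 42
Number of machines = 4
Ideal balanced load = 42 / 4 = 10.5

10.5


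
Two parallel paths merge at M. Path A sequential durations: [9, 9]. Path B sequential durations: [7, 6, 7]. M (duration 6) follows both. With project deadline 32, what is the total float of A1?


Forward pass: ES(A1) = sum of predecessors on chain A = 0
EF = ES + duration = 0 + 9 = 9
Backward pass: LF(M) = deadline = 32; LS(M) = 32 - 6 = 26
LF(A1) = LS(M) - sum(successors on chain A) = 26 - 9 = 17
LS = LF - duration = 17 - 9 = 8
Total float = LS - ES = 8 - 0 = 8

8


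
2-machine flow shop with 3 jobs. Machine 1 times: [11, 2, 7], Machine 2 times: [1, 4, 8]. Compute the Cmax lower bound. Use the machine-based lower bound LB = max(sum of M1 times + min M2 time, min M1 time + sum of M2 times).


LB1 = sum(M1 times) + min(M2 times) = 20 + 1 = 21
LB2 = min(M1 times) + sum(M2 times) = 2 + 13 = 15
Lower bound = max(LB1, LB2) = max(21, 15) = 21

21


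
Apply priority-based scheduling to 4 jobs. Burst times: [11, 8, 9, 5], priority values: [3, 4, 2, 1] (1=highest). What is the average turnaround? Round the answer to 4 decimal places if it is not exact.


Sort by priority (ascending = highest first):
Order: [(1, 5), (2, 9), (3, 11), (4, 8)]
Completion times:
  Priority 1, burst=5, C=5
  Priority 2, burst=9, C=14
  Priority 3, burst=11, C=25
  Priority 4, burst=8, C=33
Average turnaround = 77/4 = 19.25

19.25


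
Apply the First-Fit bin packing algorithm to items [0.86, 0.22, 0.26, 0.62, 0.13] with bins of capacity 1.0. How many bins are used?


Place items sequentially using First-Fit:
  Item 0.86 -> new Bin 1
  Item 0.22 -> new Bin 2
  Item 0.26 -> Bin 2 (now 0.48)
  Item 0.62 -> new Bin 3
  Item 0.13 -> Bin 1 (now 0.99)
Total bins used = 3

3


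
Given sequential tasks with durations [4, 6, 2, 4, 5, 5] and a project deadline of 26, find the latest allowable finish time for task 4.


LF(activity 4) = deadline - sum of successor durations
Successors: activities 5 through 6 with durations [5, 5]
Sum of successor durations = 10
LF = 26 - 10 = 16

16


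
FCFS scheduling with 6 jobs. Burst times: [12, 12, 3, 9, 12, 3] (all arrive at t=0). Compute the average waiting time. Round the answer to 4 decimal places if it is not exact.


FCFS order (as given): [12, 12, 3, 9, 12, 3]
Waiting times:
  Job 1: wait = 0
  Job 2: wait = 12
  Job 3: wait = 24
  Job 4: wait = 27
  Job 5: wait = 36
  Job 6: wait = 48
Sum of waiting times = 147
Average waiting time = 147/6 = 24.5

24.5


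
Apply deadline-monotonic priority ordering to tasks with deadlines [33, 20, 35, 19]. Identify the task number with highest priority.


Sort tasks by relative deadline (ascending):
  Task 4: deadline = 19
  Task 2: deadline = 20
  Task 1: deadline = 33
  Task 3: deadline = 35
Priority order (highest first): [4, 2, 1, 3]
Highest priority task = 4

4


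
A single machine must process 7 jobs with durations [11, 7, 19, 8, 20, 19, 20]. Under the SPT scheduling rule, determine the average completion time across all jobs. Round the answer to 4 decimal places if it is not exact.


Sort jobs by processing time (SPT order): [7, 8, 11, 19, 19, 20, 20]
Compute completion times sequentially:
  Job 1: processing = 7, completes at 7
  Job 2: processing = 8, completes at 15
  Job 3: processing = 11, completes at 26
  Job 4: processing = 19, completes at 45
  Job 5: processing = 19, completes at 64
  Job 6: processing = 20, completes at 84
  Job 7: processing = 20, completes at 104
Sum of completion times = 345
Average completion time = 345/7 = 49.2857

49.2857


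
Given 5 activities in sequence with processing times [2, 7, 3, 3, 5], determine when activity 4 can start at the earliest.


Activity 4 starts after activities 1 through 3 complete.
Predecessor durations: [2, 7, 3]
ES = 2 + 7 + 3 = 12

12


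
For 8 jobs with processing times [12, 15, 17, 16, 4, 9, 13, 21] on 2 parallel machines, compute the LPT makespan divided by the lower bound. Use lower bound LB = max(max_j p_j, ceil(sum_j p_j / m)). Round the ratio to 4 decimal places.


LPT order: [21, 17, 16, 15, 13, 12, 9, 4]
Machine loads after assignment: [52, 55]
LPT makespan = 55
Lower bound = max(max_job, ceil(total/2)) = max(21, 54) = 54
Ratio = 55 / 54 = 1.0185

1.0185


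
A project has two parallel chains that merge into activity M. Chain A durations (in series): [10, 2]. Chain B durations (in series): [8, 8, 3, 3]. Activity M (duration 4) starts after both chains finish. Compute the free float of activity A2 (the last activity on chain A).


ES(A2) = sum of predecessors on chain A = 10
EF(A2) = ES + duration = 10 + 2 = 12
Successor of A2 is M. ES(M) = max(sum(A), sum(B)) = max(12, 22) = 22
Free float = ES(successor) - EF(current) = 22 - 12 = 10

10


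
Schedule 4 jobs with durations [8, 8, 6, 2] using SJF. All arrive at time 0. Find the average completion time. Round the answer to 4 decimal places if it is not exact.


SJF order (ascending): [2, 6, 8, 8]
Completion times:
  Job 1: burst=2, C=2
  Job 2: burst=6, C=8
  Job 3: burst=8, C=16
  Job 4: burst=8, C=24
Average completion = 50/4 = 12.5

12.5


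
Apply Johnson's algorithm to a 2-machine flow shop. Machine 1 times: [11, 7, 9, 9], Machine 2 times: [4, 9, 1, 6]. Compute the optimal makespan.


Apply Johnson's rule:
  Group 1 (a <= b): [(2, 7, 9)]
  Group 2 (a > b): [(4, 9, 6), (1, 11, 4), (3, 9, 1)]
Optimal job order: [2, 4, 1, 3]
Schedule:
  Job 2: M1 done at 7, M2 done at 16
  Job 4: M1 done at 16, M2 done at 22
  Job 1: M1 done at 27, M2 done at 31
  Job 3: M1 done at 36, M2 done at 37
Makespan = 37

37


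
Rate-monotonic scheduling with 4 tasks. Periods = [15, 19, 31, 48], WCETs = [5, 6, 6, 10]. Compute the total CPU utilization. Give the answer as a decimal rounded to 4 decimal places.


Compute individual utilizations (exact fractions):
  Task 1: C/T = 5/15 = 1/3 (approx. 0.3333)
  Task 2: C/T = 6/19 (approx. 0.3158)
  Task 3: C/T = 6/31 (approx. 0.1935)
  Task 4: C/T = 10/48 = 5/24 (approx. 0.2083)
Total utilization U = 1/3 + 6/19 + 6/31 + 5/24 = 14857/14136
Rounded to 4 decimal places: U = 1.0510
RM (Liu & Layland) bound for 4 tasks = 0.756828; compare with U = 14857/14136 (approx. 1.051005)
U > 1, so the task set is not schedulable (processor overloaded).

1.0510


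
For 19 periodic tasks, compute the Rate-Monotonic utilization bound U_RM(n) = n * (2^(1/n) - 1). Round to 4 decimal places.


Compute 2^(1/19) = 1.0371550444
Subtract 1: 1.0371550444 - 1 = 0.0371550444
Multiply by n: 19 * 0.0371550444 = 0.7059458436
Round to 4 dp: 0.7059

0.7059


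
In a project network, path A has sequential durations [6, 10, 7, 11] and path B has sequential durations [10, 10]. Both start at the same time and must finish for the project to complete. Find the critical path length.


Path A total = 6 + 10 + 7 + 11 = 34
Path B total = 10 + 10 = 20
Critical path = longest path = max(34, 20) = 34

34


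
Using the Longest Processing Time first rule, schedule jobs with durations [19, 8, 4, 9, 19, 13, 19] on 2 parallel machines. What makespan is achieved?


Sort jobs in decreasing order (LPT): [19, 19, 19, 13, 9, 8, 4]
Assign each job to the least loaded machine:
  Machine 1: jobs [19, 19, 8], load = 46
  Machine 2: jobs [19, 13, 9, 4], load = 45
Makespan = max load = 46

46


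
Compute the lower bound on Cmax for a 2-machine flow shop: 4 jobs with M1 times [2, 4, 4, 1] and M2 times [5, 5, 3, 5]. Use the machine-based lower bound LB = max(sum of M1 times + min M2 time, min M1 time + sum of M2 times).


LB1 = sum(M1 times) + min(M2 times) = 11 + 3 = 14
LB2 = min(M1 times) + sum(M2 times) = 1 + 18 = 19
Lower bound = max(LB1, LB2) = max(14, 19) = 19

19


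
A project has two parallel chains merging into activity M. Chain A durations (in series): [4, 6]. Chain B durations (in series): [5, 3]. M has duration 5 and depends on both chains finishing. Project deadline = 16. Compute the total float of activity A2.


Forward pass: ES(A2) = sum of predecessors on chain A = 4
EF = ES + duration = 4 + 6 = 10
Backward pass: LF(M) = deadline = 16; LS(M) = 16 - 5 = 11
LF(A2) = LS(M) - sum(successors on chain A) = 11 - 0 = 11
LS = LF - duration = 11 - 6 = 5
Total float = LS - ES = 5 - 4 = 1

1


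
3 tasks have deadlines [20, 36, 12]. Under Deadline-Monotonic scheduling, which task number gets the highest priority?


Sort tasks by relative deadline (ascending):
  Task 3: deadline = 12
  Task 1: deadline = 20
  Task 2: deadline = 36
Priority order (highest first): [3, 1, 2]
Highest priority task = 3

3


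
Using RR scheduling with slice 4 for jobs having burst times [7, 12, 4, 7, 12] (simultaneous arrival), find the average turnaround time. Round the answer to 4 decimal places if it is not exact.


Time quantum = 4
Execution trace:
  J1 runs 4 units, time = 4
  J2 runs 4 units, time = 8
  J3 runs 4 units, time = 12
  J4 runs 4 units, time = 16
  J5 runs 4 units, time = 20
  J1 runs 3 units, time = 23
  J2 runs 4 units, time = 27
  J4 runs 3 units, time = 30
  J5 runs 4 units, time = 34
  J2 runs 4 units, time = 38
  J5 runs 4 units, time = 42
Finish times: [23, 38, 12, 30, 42]
Average turnaround = 145/5 = 29.0

29.0


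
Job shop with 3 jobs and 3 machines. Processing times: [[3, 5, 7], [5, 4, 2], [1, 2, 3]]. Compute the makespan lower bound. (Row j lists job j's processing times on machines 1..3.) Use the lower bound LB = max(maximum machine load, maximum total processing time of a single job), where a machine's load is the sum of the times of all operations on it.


Machine loads:
  Machine 1: 3 + 5 + 1 = 9
  Machine 2: 5 + 4 + 2 = 11
  Machine 3: 7 + 2 + 3 = 12
Max machine load = 12
Job totals:
  Job 1: 15
  Job 2: 11
  Job 3: 6
Max job total = 15
Lower bound = max(12, 15) = 15

15


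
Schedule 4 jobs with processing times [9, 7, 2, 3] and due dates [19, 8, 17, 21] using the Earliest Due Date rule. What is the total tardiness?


Sort by due date (EDD order): [(7, 8), (2, 17), (9, 19), (3, 21)]
Compute completion times and tardiness:
  Job 1: p=7, d=8, C=7, tardiness=max(0,7-8)=0
  Job 2: p=2, d=17, C=9, tardiness=max(0,9-17)=0
  Job 3: p=9, d=19, C=18, tardiness=max(0,18-19)=0
  Job 4: p=3, d=21, C=21, tardiness=max(0,21-21)=0
Total tardiness = 0

0


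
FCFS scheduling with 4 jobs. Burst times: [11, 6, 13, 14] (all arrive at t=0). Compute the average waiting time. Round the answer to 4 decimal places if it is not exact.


FCFS order (as given): [11, 6, 13, 14]
Waiting times:
  Job 1: wait = 0
  Job 2: wait = 11
  Job 3: wait = 17
  Job 4: wait = 30
Sum of waiting times = 58
Average waiting time = 58/4 = 14.5

14.5


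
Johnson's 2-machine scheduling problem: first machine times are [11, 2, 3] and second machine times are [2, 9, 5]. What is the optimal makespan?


Apply Johnson's rule:
  Group 1 (a <= b): [(2, 2, 9), (3, 3, 5)]
  Group 2 (a > b): [(1, 11, 2)]
Optimal job order: [2, 3, 1]
Schedule:
  Job 2: M1 done at 2, M2 done at 11
  Job 3: M1 done at 5, M2 done at 16
  Job 1: M1 done at 16, M2 done at 18
Makespan = 18

18


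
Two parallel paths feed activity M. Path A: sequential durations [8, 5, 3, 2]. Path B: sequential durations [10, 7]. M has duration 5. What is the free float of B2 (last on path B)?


ES(B2) = sum of predecessors on chain B = 10
EF(B2) = ES + duration = 10 + 7 = 17
Successor of B2 is M. ES(M) = max(sum(A), sum(B)) = max(18, 17) = 18
Free float = ES(successor) - EF(current) = 18 - 17 = 1

1


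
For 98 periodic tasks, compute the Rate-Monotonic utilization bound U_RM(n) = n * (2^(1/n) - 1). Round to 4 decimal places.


Compute 2^(1/98) = 1.0070980027
Subtract 1: 1.0070980027 - 1 = 0.0070980027
Multiply by n: 98 * 0.0070980027 = 0.6956042646
Round to 4 dp: 0.6956

0.6956


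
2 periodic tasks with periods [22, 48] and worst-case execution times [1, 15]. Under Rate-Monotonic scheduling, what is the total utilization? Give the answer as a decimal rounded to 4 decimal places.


Compute individual utilizations (exact fractions):
  Task 1: C/T = 1/22 (approx. 0.0455)
  Task 2: C/T = 15/48 = 5/16 (approx. 0.3125)
Total utilization U = 1/22 + 5/16 = 63/176
Rounded to 4 decimal places: U = 0.3580
RM (Liu & Layland) bound for 2 tasks = 0.828427; compare with U = 63/176 (approx. 0.357955)
U <= bound, so schedulable by RM sufficient condition.

0.3580


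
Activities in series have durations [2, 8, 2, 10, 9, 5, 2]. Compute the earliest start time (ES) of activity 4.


Activity 4 starts after activities 1 through 3 complete.
Predecessor durations: [2, 8, 2]
ES = 2 + 8 + 2 = 12

12


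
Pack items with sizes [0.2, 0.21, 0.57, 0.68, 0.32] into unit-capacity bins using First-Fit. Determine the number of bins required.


Place items sequentially using First-Fit:
  Item 0.2 -> new Bin 1
  Item 0.21 -> Bin 1 (now 0.41)
  Item 0.57 -> Bin 1 (now 0.98)
  Item 0.68 -> new Bin 2
  Item 0.32 -> Bin 2 (now 1.0)
Total bins used = 2

2


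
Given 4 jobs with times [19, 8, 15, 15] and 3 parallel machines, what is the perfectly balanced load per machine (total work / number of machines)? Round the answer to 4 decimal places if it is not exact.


Total processing time = 19 + 8 + 15 + 15 = 57
Number of machines = 3
Ideal balanced load = 57 / 3 = 19.0

19.0


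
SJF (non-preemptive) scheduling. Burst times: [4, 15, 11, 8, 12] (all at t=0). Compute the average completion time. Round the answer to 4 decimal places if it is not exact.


SJF order (ascending): [4, 8, 11, 12, 15]
Completion times:
  Job 1: burst=4, C=4
  Job 2: burst=8, C=12
  Job 3: burst=11, C=23
  Job 4: burst=12, C=35
  Job 5: burst=15, C=50
Average completion = 124/5 = 24.8

24.8


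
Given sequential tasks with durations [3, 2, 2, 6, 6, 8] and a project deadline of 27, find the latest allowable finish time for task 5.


LF(activity 5) = deadline - sum of successor durations
Successors: activities 6 through 6 with durations [8]
Sum of successor durations = 8
LF = 27 - 8 = 19

19


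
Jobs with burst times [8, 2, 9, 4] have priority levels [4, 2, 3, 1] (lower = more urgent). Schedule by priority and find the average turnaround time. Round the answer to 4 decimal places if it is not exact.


Sort by priority (ascending = highest first):
Order: [(1, 4), (2, 2), (3, 9), (4, 8)]
Completion times:
  Priority 1, burst=4, C=4
  Priority 2, burst=2, C=6
  Priority 3, burst=9, C=15
  Priority 4, burst=8, C=23
Average turnaround = 48/4 = 12.0

12.0


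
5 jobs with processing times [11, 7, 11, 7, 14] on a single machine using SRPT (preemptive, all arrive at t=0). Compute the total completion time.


Since all jobs arrive at t=0, SRPT equals SPT ordering.
SPT order: [7, 7, 11, 11, 14]
Completion times:
  Job 1: p=7, C=7
  Job 2: p=7, C=14
  Job 3: p=11, C=25
  Job 4: p=11, C=36
  Job 5: p=14, C=50
Total completion time = 7 + 14 + 25 + 36 + 50 = 132

132


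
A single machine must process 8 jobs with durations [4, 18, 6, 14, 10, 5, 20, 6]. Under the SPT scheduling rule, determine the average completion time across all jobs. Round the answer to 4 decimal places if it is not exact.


Sort jobs by processing time (SPT order): [4, 5, 6, 6, 10, 14, 18, 20]
Compute completion times sequentially:
  Job 1: processing = 4, completes at 4
  Job 2: processing = 5, completes at 9
  Job 3: processing = 6, completes at 15
  Job 4: processing = 6, completes at 21
  Job 5: processing = 10, completes at 31
  Job 6: processing = 14, completes at 45
  Job 7: processing = 18, completes at 63
  Job 8: processing = 20, completes at 83
Sum of completion times = 271
Average completion time = 271/8 = 33.875

33.875


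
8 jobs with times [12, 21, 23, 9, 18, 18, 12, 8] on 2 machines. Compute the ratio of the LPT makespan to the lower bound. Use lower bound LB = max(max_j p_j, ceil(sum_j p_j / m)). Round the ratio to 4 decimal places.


LPT order: [23, 21, 18, 18, 12, 12, 9, 8]
Machine loads after assignment: [61, 60]
LPT makespan = 61
Lower bound = max(max_job, ceil(total/2)) = max(23, 61) = 61
Ratio = 61 / 61 = 1.0

1.0


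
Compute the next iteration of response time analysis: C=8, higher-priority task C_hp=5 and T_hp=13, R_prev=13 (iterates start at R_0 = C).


R_next = C + ceil(R_prev / T_hp) * C_hp
ceil(13 / 13) = ceil(1.0) = 1
Interference = 1 * 5 = 5
R_next = 8 + 5 = 13
R_next = R_prev, so the iteration has converged (response time = 13).

13


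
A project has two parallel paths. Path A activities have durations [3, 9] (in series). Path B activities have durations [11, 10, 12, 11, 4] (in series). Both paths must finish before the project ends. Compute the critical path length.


Path A total = 3 + 9 = 12
Path B total = 11 + 10 + 12 + 11 + 4 = 48
Critical path = longest path = max(12, 48) = 48

48


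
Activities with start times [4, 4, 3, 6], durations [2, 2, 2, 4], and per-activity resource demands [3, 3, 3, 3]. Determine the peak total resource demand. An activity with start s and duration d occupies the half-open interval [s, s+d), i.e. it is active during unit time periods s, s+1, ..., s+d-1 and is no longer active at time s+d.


Each activity i is active on [start_i, start_i + duration_i).
Compute total resource usage per time slot:
  t=0: active resources = [], total = 0
  t=1: active resources = [], total = 0
  t=2: active resources = [], total = 0
  t=3: active resources = [3], total = 3
  t=4: active resources = [3, 3, 3], total = 9
  t=5: active resources = [3, 3], total = 6
  t=6: active resources = [3], total = 3
  t=7: active resources = [3], total = 3
  t=8: active resources = [3], total = 3
  t=9: active resources = [3], total = 3
Peak resource demand = 9

9


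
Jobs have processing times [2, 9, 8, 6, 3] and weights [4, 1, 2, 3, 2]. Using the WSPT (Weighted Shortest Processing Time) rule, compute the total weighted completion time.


Compute p/w ratios and sort ascending (WSPT): [(2, 4), (3, 2), (6, 3), (8, 2), (9, 1)]
Compute weighted completion times:
  Job (p=2,w=4): C=2, w*C=4*2=8
  Job (p=3,w=2): C=5, w*C=2*5=10
  Job (p=6,w=3): C=11, w*C=3*11=33
  Job (p=8,w=2): C=19, w*C=2*19=38
  Job (p=9,w=1): C=28, w*C=1*28=28
Total weighted completion time = 117

117


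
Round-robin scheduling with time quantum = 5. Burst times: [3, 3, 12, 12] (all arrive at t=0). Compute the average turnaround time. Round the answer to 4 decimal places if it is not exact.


Time quantum = 5
Execution trace:
  J1 runs 3 units, time = 3
  J2 runs 3 units, time = 6
  J3 runs 5 units, time = 11
  J4 runs 5 units, time = 16
  J3 runs 5 units, time = 21
  J4 runs 5 units, time = 26
  J3 runs 2 units, time = 28
  J4 runs 2 units, time = 30
Finish times: [3, 6, 28, 30]
Average turnaround = 67/4 = 16.75

16.75


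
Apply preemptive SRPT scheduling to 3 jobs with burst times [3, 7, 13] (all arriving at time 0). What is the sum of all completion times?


Since all jobs arrive at t=0, SRPT equals SPT ordering.
SPT order: [3, 7, 13]
Completion times:
  Job 1: p=3, C=3
  Job 2: p=7, C=10
  Job 3: p=13, C=23
Total completion time = 3 + 10 + 23 = 36

36


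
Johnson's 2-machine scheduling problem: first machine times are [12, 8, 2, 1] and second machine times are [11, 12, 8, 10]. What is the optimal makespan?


Apply Johnson's rule:
  Group 1 (a <= b): [(4, 1, 10), (3, 2, 8), (2, 8, 12)]
  Group 2 (a > b): [(1, 12, 11)]
Optimal job order: [4, 3, 2, 1]
Schedule:
  Job 4: M1 done at 1, M2 done at 11
  Job 3: M1 done at 3, M2 done at 19
  Job 2: M1 done at 11, M2 done at 31
  Job 1: M1 done at 23, M2 done at 42
Makespan = 42

42


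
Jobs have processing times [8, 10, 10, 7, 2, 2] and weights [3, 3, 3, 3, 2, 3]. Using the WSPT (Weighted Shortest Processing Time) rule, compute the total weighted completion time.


Compute p/w ratios and sort ascending (WSPT): [(2, 3), (2, 2), (7, 3), (8, 3), (10, 3), (10, 3)]
Compute weighted completion times:
  Job (p=2,w=3): C=2, w*C=3*2=6
  Job (p=2,w=2): C=4, w*C=2*4=8
  Job (p=7,w=3): C=11, w*C=3*11=33
  Job (p=8,w=3): C=19, w*C=3*19=57
  Job (p=10,w=3): C=29, w*C=3*29=87
  Job (p=10,w=3): C=39, w*C=3*39=117
Total weighted completion time = 308

308


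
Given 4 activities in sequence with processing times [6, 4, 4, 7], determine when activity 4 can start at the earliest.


Activity 4 starts after activities 1 through 3 complete.
Predecessor durations: [6, 4, 4]
ES = 6 + 4 + 4 = 14

14


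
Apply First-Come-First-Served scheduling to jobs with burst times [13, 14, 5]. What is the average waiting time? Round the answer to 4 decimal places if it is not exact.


FCFS order (as given): [13, 14, 5]
Waiting times:
  Job 1: wait = 0
  Job 2: wait = 13
  Job 3: wait = 27
Sum of waiting times = 40
Average waiting time = 40/3 = 13.3333

13.3333


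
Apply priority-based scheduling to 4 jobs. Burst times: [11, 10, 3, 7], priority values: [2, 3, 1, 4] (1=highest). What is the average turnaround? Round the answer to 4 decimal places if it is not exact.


Sort by priority (ascending = highest first):
Order: [(1, 3), (2, 11), (3, 10), (4, 7)]
Completion times:
  Priority 1, burst=3, C=3
  Priority 2, burst=11, C=14
  Priority 3, burst=10, C=24
  Priority 4, burst=7, C=31
Average turnaround = 72/4 = 18.0

18.0


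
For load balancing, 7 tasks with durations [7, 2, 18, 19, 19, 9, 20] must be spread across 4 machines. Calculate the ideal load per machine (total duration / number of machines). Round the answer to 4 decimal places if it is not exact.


Total processing time = 7 + 2 + 18 + 19 + 19 + 9 + 20 = 94
Number of machines = 4
Ideal balanced load = 94 / 4 = 23.5

23.5


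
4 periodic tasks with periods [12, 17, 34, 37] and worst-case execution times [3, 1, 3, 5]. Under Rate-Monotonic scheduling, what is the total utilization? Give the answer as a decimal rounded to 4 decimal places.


Compute individual utilizations (exact fractions):
  Task 1: C/T = 3/12 = 1/4 (approx. 0.25)
  Task 2: C/T = 1/17 (approx. 0.0588)
  Task 3: C/T = 3/34 (approx. 0.0882)
  Task 4: C/T = 5/37 (approx. 0.1351)
Total utilization U = 1/4 + 1/17 + 3/34 + 5/37 = 1339/2516
Rounded to 4 decimal places: U = 0.5322
RM (Liu & Layland) bound for 4 tasks = 0.756828; compare with U = 1339/2516 (approx. 0.532194)
U <= bound, so schedulable by RM sufficient condition.

0.5322


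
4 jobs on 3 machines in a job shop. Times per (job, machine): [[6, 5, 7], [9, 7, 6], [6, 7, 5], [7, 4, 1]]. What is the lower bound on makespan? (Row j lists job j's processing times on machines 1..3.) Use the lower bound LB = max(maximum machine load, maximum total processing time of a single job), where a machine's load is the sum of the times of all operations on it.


Machine loads:
  Machine 1: 6 + 9 + 6 + 7 = 28
  Machine 2: 5 + 7 + 7 + 4 = 23
  Machine 3: 7 + 6 + 5 + 1 = 19
Max machine load = 28
Job totals:
  Job 1: 18
  Job 2: 22
  Job 3: 18
  Job 4: 12
Max job total = 22
Lower bound = max(28, 22) = 28

28


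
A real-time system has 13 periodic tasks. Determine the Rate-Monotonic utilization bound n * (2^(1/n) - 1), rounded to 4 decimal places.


Compute 2^(1/13) = 1.0547660765
Subtract 1: 1.0547660765 - 1 = 0.0547660765
Multiply by n: 13 * 0.0547660765 = 0.7119589945
Round to 4 dp: 0.7120

0.7120


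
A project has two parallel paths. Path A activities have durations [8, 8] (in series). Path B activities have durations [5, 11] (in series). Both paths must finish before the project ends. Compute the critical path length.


Path A total = 8 + 8 = 16
Path B total = 5 + 11 = 16
Critical path = longest path = max(16, 16) = 16

16


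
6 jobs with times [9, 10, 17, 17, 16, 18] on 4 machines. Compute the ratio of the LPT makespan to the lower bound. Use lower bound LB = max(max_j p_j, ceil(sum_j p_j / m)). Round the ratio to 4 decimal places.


LPT order: [18, 17, 17, 16, 10, 9]
Machine loads after assignment: [18, 26, 17, 26]
LPT makespan = 26
Lower bound = max(max_job, ceil(total/4)) = max(18, 22) = 22
Ratio = 26 / 22 = 1.1818

1.1818


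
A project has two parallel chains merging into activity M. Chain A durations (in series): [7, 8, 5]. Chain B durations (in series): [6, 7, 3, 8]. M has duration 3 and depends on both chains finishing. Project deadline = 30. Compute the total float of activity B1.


Forward pass: ES(B1) = sum of predecessors on chain B = 0
EF = ES + duration = 0 + 6 = 6
Backward pass: LF(M) = deadline = 30; LS(M) = 30 - 3 = 27
LF(B1) = LS(M) - sum(successors on chain B) = 27 - 18 = 9
LS = LF - duration = 9 - 6 = 3
Total float = LS - ES = 3 - 0 = 3

3


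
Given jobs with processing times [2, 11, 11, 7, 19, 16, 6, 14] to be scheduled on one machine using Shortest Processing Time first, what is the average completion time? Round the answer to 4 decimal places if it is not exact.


Sort jobs by processing time (SPT order): [2, 6, 7, 11, 11, 14, 16, 19]
Compute completion times sequentially:
  Job 1: processing = 2, completes at 2
  Job 2: processing = 6, completes at 8
  Job 3: processing = 7, completes at 15
  Job 4: processing = 11, completes at 26
  Job 5: processing = 11, completes at 37
  Job 6: processing = 14, completes at 51
  Job 7: processing = 16, completes at 67
  Job 8: processing = 19, completes at 86
Sum of completion times = 292
Average completion time = 292/8 = 36.5

36.5


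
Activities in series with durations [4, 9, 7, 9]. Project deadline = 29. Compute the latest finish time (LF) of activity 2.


LF(activity 2) = deadline - sum of successor durations
Successors: activities 3 through 4 with durations [7, 9]
Sum of successor durations = 16
LF = 29 - 16 = 13

13


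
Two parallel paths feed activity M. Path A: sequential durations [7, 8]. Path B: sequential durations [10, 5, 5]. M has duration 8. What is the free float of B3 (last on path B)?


ES(B3) = sum of predecessors on chain B = 15
EF(B3) = ES + duration = 15 + 5 = 20
Successor of B3 is M. ES(M) = max(sum(A), sum(B)) = max(15, 20) = 20
Free float = ES(successor) - EF(current) = 20 - 20 = 0

0


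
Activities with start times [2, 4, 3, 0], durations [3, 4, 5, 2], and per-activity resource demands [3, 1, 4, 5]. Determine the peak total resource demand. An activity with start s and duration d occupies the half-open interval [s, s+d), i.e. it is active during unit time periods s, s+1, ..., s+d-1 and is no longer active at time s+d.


Each activity i is active on [start_i, start_i + duration_i).
Compute total resource usage per time slot:
  t=0: active resources = [5], total = 5
  t=1: active resources = [5], total = 5
  t=2: active resources = [3], total = 3
  t=3: active resources = [3, 4], total = 7
  t=4: active resources = [3, 1, 4], total = 8
  t=5: active resources = [1, 4], total = 5
  t=6: active resources = [1, 4], total = 5
  t=7: active resources = [1, 4], total = 5
Peak resource demand = 8

8


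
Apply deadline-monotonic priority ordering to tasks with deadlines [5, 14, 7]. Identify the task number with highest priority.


Sort tasks by relative deadline (ascending):
  Task 1: deadline = 5
  Task 3: deadline = 7
  Task 2: deadline = 14
Priority order (highest first): [1, 3, 2]
Highest priority task = 1

1


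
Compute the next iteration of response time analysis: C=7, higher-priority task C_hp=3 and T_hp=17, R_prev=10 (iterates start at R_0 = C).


R_next = C + ceil(R_prev / T_hp) * C_hp
ceil(10 / 17) = ceil(0.5882) = 1
Interference = 1 * 3 = 3
R_next = 7 + 3 = 10
R_next = R_prev, so the iteration has converged (response time = 10).

10


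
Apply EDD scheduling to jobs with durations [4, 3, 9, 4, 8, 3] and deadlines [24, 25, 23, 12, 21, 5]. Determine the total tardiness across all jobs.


Sort by due date (EDD order): [(3, 5), (4, 12), (8, 21), (9, 23), (4, 24), (3, 25)]
Compute completion times and tardiness:
  Job 1: p=3, d=5, C=3, tardiness=max(0,3-5)=0
  Job 2: p=4, d=12, C=7, tardiness=max(0,7-12)=0
  Job 3: p=8, d=21, C=15, tardiness=max(0,15-21)=0
  Job 4: p=9, d=23, C=24, tardiness=max(0,24-23)=1
  Job 5: p=4, d=24, C=28, tardiness=max(0,28-24)=4
  Job 6: p=3, d=25, C=31, tardiness=max(0,31-25)=6
Total tardiness = 11

11


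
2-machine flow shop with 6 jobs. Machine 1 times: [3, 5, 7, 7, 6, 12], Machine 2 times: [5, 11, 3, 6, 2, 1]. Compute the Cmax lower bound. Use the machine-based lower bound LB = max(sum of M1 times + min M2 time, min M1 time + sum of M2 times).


LB1 = sum(M1 times) + min(M2 times) = 40 + 1 = 41
LB2 = min(M1 times) + sum(M2 times) = 3 + 28 = 31
Lower bound = max(LB1, LB2) = max(41, 31) = 41

41


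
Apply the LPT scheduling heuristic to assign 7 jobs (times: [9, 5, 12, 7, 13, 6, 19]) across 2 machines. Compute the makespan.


Sort jobs in decreasing order (LPT): [19, 13, 12, 9, 7, 6, 5]
Assign each job to the least loaded machine:
  Machine 1: jobs [19, 9, 6], load = 34
  Machine 2: jobs [13, 12, 7, 5], load = 37
Makespan = max load = 37

37


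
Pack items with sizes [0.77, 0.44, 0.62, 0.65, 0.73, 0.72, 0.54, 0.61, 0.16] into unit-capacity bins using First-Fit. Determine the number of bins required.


Place items sequentially using First-Fit:
  Item 0.77 -> new Bin 1
  Item 0.44 -> new Bin 2
  Item 0.62 -> new Bin 3
  Item 0.65 -> new Bin 4
  Item 0.73 -> new Bin 5
  Item 0.72 -> new Bin 6
  Item 0.54 -> Bin 2 (now 0.98)
  Item 0.61 -> new Bin 7
  Item 0.16 -> Bin 1 (now 0.93)
Total bins used = 7

7


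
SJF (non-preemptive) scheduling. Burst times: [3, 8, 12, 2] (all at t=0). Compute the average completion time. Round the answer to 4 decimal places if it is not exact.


SJF order (ascending): [2, 3, 8, 12]
Completion times:
  Job 1: burst=2, C=2
  Job 2: burst=3, C=5
  Job 3: burst=8, C=13
  Job 4: burst=12, C=25
Average completion = 45/4 = 11.25

11.25


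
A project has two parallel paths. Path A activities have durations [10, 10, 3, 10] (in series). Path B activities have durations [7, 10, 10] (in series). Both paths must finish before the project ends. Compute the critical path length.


Path A total = 10 + 10 + 3 + 10 = 33
Path B total = 7 + 10 + 10 = 27
Critical path = longest path = max(33, 27) = 33

33


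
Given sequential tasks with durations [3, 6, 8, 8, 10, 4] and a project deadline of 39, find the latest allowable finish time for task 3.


LF(activity 3) = deadline - sum of successor durations
Successors: activities 4 through 6 with durations [8, 10, 4]
Sum of successor durations = 22
LF = 39 - 22 = 17

17


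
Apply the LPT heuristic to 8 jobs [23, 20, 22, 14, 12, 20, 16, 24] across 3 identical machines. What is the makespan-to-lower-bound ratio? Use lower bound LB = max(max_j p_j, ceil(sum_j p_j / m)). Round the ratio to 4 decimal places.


LPT order: [24, 23, 22, 20, 20, 16, 14, 12]
Machine loads after assignment: [54, 43, 54]
LPT makespan = 54
Lower bound = max(max_job, ceil(total/3)) = max(24, 51) = 51
Ratio = 54 / 51 = 1.0588

1.0588


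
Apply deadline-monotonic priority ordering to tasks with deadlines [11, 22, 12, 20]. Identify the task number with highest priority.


Sort tasks by relative deadline (ascending):
  Task 1: deadline = 11
  Task 3: deadline = 12
  Task 4: deadline = 20
  Task 2: deadline = 22
Priority order (highest first): [1, 3, 4, 2]
Highest priority task = 1

1


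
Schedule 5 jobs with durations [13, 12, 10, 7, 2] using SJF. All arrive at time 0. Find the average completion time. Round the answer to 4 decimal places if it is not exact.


SJF order (ascending): [2, 7, 10, 12, 13]
Completion times:
  Job 1: burst=2, C=2
  Job 2: burst=7, C=9
  Job 3: burst=10, C=19
  Job 4: burst=12, C=31
  Job 5: burst=13, C=44
Average completion = 105/5 = 21.0

21.0


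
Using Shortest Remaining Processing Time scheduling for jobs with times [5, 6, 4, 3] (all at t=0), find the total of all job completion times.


Since all jobs arrive at t=0, SRPT equals SPT ordering.
SPT order: [3, 4, 5, 6]
Completion times:
  Job 1: p=3, C=3
  Job 2: p=4, C=7
  Job 3: p=5, C=12
  Job 4: p=6, C=18
Total completion time = 3 + 7 + 12 + 18 = 40

40


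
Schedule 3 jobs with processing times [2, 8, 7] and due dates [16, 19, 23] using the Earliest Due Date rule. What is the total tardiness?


Sort by due date (EDD order): [(2, 16), (8, 19), (7, 23)]
Compute completion times and tardiness:
  Job 1: p=2, d=16, C=2, tardiness=max(0,2-16)=0
  Job 2: p=8, d=19, C=10, tardiness=max(0,10-19)=0
  Job 3: p=7, d=23, C=17, tardiness=max(0,17-23)=0
Total tardiness = 0

0


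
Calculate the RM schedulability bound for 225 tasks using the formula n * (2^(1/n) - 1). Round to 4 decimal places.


Compute 2^(1/225) = 1.0030854042
Subtract 1: 1.0030854042 - 1 = 0.0030854042
Multiply by n: 225 * 0.0030854042 = 0.6942159450
Round to 4 dp: 0.6942

0.6942


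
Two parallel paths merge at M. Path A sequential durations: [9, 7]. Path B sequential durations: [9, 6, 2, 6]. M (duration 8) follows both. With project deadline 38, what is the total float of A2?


Forward pass: ES(A2) = sum of predecessors on chain A = 9
EF = ES + duration = 9 + 7 = 16
Backward pass: LF(M) = deadline = 38; LS(M) = 38 - 8 = 30
LF(A2) = LS(M) - sum(successors on chain A) = 30 - 0 = 30
LS = LF - duration = 30 - 7 = 23
Total float = LS - ES = 23 - 9 = 14

14


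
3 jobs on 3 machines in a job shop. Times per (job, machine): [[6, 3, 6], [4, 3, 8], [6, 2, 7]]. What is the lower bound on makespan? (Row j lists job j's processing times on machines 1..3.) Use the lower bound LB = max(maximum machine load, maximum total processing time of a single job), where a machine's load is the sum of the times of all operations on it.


Machine loads:
  Machine 1: 6 + 4 + 6 = 16
  Machine 2: 3 + 3 + 2 = 8
  Machine 3: 6 + 8 + 7 = 21
Max machine load = 21
Job totals:
  Job 1: 15
  Job 2: 15
  Job 3: 15
Max job total = 15
Lower bound = max(21, 15) = 21

21


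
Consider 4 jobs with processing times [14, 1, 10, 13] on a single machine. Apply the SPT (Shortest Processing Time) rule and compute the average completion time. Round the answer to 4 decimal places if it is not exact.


Sort jobs by processing time (SPT order): [1, 10, 13, 14]
Compute completion times sequentially:
  Job 1: processing = 1, completes at 1
  Job 2: processing = 10, completes at 11
  Job 3: processing = 13, completes at 24
  Job 4: processing = 14, completes at 38
Sum of completion times = 74
Average completion time = 74/4 = 18.5

18.5


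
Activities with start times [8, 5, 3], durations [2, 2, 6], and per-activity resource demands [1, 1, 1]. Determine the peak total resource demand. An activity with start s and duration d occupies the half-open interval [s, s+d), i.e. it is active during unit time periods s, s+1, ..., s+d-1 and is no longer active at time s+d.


Each activity i is active on [start_i, start_i + duration_i).
Compute total resource usage per time slot:
  t=0: active resources = [], total = 0
  t=1: active resources = [], total = 0
  t=2: active resources = [], total = 0
  t=3: active resources = [1], total = 1
  t=4: active resources = [1], total = 1
  t=5: active resources = [1, 1], total = 2
  t=6: active resources = [1, 1], total = 2
  t=7: active resources = [1], total = 1
  t=8: active resources = [1, 1], total = 2
  t=9: active resources = [1], total = 1
Peak resource demand = 2

2


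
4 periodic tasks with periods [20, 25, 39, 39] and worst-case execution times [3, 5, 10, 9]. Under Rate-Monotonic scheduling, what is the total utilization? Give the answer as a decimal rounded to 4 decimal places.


Compute individual utilizations (exact fractions):
  Task 1: C/T = 3/20 (approx. 0.15)
  Task 2: C/T = 5/25 = 1/5 (approx. 0.2)
  Task 3: C/T = 10/39 (approx. 0.2564)
  Task 4: C/T = 9/39 = 3/13 (approx. 0.2308)
Total utilization U = 3/20 + 1/5 + 10/39 + 3/13 = 653/780
Rounded to 4 decimal places: U = 0.8372
RM (Liu & Layland) bound for 4 tasks = 0.756828; compare with U = 653/780 (approx. 0.837179)
bound < U <= 1, so the RM sufficient condition is not met (inconclusive; an exact test such as response-time analysis is needed).

0.8372


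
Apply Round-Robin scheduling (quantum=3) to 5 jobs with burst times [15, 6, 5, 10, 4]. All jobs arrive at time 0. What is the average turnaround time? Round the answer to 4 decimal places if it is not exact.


Time quantum = 3
Execution trace:
  J1 runs 3 units, time = 3
  J2 runs 3 units, time = 6
  J3 runs 3 units, time = 9
  J4 runs 3 units, time = 12
  J5 runs 3 units, time = 15
  J1 runs 3 units, time = 18
  J2 runs 3 units, time = 21
  J3 runs 2 units, time = 23
  J4 runs 3 units, time = 26
  J5 runs 1 units, time = 27
  J1 runs 3 units, time = 30
  J4 runs 3 units, time = 33
  J1 runs 3 units, time = 36
  J4 runs 1 units, time = 37
  J1 runs 3 units, time = 40
Finish times: [40, 21, 23, 37, 27]
Average turnaround = 148/5 = 29.6

29.6


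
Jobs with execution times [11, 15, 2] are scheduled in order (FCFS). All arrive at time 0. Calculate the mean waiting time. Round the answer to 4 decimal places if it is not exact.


FCFS order (as given): [11, 15, 2]
Waiting times:
  Job 1: wait = 0
  Job 2: wait = 11
  Job 3: wait = 26
Sum of waiting times = 37
Average waiting time = 37/3 = 12.3333

12.3333


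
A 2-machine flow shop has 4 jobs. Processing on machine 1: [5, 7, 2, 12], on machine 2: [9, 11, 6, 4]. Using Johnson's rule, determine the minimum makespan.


Apply Johnson's rule:
  Group 1 (a <= b): [(3, 2, 6), (1, 5, 9), (2, 7, 11)]
  Group 2 (a > b): [(4, 12, 4)]
Optimal job order: [3, 1, 2, 4]
Schedule:
  Job 3: M1 done at 2, M2 done at 8
  Job 1: M1 done at 7, M2 done at 17
  Job 2: M1 done at 14, M2 done at 28
  Job 4: M1 done at 26, M2 done at 32
Makespan = 32

32
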